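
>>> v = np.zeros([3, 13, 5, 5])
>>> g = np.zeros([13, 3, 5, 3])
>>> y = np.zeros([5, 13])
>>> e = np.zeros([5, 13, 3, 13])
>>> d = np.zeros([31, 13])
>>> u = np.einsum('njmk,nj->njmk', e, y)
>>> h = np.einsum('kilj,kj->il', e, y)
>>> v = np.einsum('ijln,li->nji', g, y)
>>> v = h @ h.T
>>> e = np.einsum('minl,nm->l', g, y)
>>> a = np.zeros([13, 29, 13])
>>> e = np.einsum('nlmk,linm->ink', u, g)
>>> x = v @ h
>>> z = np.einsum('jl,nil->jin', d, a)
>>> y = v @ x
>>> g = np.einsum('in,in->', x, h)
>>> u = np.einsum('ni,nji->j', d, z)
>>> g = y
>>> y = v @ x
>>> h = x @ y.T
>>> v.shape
(13, 13)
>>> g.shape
(13, 3)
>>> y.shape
(13, 3)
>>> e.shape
(3, 5, 13)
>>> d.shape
(31, 13)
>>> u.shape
(29,)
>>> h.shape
(13, 13)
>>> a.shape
(13, 29, 13)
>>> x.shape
(13, 3)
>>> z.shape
(31, 29, 13)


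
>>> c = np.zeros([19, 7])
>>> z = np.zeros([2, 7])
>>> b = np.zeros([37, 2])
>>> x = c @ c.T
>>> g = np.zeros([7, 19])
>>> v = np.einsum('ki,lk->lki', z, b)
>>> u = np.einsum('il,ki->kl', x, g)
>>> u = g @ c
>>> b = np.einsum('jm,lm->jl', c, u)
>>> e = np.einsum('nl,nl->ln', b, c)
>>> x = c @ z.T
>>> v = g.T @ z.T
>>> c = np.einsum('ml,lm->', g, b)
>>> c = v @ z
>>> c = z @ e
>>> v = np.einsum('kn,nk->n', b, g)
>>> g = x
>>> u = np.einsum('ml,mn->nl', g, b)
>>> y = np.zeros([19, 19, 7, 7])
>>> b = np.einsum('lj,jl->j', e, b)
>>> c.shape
(2, 19)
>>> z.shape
(2, 7)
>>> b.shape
(19,)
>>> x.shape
(19, 2)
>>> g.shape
(19, 2)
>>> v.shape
(7,)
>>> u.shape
(7, 2)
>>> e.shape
(7, 19)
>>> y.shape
(19, 19, 7, 7)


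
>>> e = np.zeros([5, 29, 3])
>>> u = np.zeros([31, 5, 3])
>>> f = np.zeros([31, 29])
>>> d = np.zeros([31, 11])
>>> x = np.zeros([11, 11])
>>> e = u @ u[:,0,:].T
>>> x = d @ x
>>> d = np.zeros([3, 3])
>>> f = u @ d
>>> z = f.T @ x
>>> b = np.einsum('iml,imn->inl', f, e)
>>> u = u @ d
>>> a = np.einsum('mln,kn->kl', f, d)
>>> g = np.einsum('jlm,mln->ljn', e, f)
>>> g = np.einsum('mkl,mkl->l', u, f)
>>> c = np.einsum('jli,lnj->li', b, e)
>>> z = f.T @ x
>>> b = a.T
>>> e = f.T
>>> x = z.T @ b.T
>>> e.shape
(3, 5, 31)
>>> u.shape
(31, 5, 3)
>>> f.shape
(31, 5, 3)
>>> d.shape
(3, 3)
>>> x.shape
(11, 5, 5)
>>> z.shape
(3, 5, 11)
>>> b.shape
(5, 3)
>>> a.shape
(3, 5)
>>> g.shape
(3,)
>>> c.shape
(31, 3)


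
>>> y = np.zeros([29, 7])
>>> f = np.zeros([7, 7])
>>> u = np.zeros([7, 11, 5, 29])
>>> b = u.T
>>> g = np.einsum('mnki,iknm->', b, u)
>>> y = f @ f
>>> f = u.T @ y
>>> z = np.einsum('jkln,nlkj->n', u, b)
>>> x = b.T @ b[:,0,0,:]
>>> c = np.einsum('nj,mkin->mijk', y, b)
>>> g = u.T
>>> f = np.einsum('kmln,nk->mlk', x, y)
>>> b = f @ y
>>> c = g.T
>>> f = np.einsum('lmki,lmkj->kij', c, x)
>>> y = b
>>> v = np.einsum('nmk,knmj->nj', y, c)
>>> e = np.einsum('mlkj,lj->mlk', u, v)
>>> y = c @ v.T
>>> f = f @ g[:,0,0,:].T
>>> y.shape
(7, 11, 5, 11)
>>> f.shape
(5, 29, 29)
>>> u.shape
(7, 11, 5, 29)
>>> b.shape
(11, 5, 7)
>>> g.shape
(29, 5, 11, 7)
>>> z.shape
(29,)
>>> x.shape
(7, 11, 5, 7)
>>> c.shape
(7, 11, 5, 29)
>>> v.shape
(11, 29)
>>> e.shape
(7, 11, 5)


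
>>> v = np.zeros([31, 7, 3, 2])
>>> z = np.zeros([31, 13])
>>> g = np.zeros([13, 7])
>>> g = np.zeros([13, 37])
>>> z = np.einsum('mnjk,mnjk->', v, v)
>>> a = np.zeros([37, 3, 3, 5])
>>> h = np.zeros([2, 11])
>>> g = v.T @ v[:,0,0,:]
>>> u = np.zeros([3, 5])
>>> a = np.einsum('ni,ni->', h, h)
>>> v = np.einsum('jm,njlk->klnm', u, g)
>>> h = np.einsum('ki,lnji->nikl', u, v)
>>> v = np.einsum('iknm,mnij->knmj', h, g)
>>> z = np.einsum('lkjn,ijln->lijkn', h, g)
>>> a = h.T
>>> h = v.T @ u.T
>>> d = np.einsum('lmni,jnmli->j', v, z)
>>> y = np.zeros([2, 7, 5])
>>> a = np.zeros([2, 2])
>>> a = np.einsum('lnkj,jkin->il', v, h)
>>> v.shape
(5, 3, 2, 2)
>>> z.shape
(7, 2, 3, 5, 2)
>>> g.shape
(2, 3, 7, 2)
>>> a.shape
(3, 5)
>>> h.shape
(2, 2, 3, 3)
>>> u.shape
(3, 5)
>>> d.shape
(7,)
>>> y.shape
(2, 7, 5)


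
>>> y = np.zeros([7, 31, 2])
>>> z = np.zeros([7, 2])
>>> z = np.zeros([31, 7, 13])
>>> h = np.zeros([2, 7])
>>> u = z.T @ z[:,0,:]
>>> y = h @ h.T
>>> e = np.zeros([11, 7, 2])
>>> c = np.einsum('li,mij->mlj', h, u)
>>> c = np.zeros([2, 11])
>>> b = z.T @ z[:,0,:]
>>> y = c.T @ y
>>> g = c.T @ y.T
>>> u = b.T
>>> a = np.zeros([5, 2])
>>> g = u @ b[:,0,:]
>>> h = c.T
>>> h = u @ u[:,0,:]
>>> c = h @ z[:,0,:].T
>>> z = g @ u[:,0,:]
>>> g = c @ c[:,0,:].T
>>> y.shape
(11, 2)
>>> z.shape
(13, 7, 13)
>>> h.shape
(13, 7, 13)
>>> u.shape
(13, 7, 13)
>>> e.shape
(11, 7, 2)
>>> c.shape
(13, 7, 31)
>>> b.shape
(13, 7, 13)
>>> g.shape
(13, 7, 13)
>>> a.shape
(5, 2)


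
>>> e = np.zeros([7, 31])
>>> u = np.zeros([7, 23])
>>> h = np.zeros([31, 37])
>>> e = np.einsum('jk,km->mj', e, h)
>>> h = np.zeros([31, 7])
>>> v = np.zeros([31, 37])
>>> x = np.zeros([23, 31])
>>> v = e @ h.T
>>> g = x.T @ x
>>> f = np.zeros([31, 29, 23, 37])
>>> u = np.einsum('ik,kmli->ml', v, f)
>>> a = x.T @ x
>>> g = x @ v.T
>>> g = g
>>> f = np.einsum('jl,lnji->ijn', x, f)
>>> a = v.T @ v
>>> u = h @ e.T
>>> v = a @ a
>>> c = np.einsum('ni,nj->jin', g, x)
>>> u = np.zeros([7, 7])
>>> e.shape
(37, 7)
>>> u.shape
(7, 7)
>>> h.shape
(31, 7)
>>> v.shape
(31, 31)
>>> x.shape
(23, 31)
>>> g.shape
(23, 37)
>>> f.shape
(37, 23, 29)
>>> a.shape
(31, 31)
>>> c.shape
(31, 37, 23)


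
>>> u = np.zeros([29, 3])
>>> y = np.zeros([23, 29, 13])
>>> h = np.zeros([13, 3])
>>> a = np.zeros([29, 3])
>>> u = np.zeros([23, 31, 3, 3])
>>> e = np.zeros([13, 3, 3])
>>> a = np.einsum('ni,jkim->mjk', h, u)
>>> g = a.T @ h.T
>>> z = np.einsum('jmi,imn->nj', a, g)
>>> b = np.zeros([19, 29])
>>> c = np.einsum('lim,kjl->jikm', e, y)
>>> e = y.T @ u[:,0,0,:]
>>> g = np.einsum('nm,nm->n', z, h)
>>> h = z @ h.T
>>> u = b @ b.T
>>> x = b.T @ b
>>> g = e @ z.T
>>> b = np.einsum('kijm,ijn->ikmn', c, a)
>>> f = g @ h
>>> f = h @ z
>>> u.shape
(19, 19)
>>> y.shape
(23, 29, 13)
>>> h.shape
(13, 13)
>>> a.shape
(3, 23, 31)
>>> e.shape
(13, 29, 3)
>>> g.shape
(13, 29, 13)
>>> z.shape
(13, 3)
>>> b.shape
(3, 29, 3, 31)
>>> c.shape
(29, 3, 23, 3)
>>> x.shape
(29, 29)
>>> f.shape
(13, 3)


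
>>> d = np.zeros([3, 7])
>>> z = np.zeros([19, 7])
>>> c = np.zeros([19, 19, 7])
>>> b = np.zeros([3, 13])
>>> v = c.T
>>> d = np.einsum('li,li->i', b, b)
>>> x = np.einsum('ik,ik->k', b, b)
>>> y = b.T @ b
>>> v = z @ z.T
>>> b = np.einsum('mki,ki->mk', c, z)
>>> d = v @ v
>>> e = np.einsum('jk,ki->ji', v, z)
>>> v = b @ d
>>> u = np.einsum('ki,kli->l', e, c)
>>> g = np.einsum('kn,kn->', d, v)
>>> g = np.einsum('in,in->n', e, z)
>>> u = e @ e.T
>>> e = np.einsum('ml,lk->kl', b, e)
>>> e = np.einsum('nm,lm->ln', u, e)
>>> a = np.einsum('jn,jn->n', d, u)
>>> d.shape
(19, 19)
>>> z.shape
(19, 7)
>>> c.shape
(19, 19, 7)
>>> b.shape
(19, 19)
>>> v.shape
(19, 19)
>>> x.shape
(13,)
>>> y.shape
(13, 13)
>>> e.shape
(7, 19)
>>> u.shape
(19, 19)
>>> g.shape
(7,)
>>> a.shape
(19,)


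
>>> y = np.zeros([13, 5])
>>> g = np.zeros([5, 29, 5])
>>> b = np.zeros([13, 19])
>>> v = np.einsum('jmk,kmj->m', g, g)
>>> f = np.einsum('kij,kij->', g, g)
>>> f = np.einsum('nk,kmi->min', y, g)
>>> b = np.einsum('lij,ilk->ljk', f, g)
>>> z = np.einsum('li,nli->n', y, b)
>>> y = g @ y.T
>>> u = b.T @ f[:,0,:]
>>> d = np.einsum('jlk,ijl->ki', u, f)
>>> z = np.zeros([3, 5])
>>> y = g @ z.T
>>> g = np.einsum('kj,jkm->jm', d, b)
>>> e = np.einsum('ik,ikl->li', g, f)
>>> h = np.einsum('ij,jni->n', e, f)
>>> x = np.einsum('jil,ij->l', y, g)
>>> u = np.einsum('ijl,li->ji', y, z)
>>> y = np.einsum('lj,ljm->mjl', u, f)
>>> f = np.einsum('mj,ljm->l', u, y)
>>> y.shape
(13, 5, 29)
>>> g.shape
(29, 5)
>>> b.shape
(29, 13, 5)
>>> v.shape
(29,)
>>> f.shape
(13,)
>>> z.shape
(3, 5)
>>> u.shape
(29, 5)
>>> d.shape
(13, 29)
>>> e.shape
(13, 29)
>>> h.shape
(5,)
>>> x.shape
(3,)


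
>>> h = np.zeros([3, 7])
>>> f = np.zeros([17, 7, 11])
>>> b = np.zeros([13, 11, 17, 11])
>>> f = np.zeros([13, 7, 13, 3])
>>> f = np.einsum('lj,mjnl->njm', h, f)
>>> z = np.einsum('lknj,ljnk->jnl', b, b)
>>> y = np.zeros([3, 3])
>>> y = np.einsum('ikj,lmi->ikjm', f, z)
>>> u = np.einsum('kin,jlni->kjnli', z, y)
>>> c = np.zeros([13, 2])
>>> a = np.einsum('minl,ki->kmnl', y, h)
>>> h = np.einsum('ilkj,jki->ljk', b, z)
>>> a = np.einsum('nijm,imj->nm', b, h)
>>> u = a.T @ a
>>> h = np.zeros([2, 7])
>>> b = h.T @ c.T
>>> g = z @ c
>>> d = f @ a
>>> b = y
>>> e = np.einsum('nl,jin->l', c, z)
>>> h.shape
(2, 7)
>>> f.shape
(13, 7, 13)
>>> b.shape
(13, 7, 13, 17)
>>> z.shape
(11, 17, 13)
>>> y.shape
(13, 7, 13, 17)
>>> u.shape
(11, 11)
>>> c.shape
(13, 2)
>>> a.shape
(13, 11)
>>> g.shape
(11, 17, 2)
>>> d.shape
(13, 7, 11)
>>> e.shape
(2,)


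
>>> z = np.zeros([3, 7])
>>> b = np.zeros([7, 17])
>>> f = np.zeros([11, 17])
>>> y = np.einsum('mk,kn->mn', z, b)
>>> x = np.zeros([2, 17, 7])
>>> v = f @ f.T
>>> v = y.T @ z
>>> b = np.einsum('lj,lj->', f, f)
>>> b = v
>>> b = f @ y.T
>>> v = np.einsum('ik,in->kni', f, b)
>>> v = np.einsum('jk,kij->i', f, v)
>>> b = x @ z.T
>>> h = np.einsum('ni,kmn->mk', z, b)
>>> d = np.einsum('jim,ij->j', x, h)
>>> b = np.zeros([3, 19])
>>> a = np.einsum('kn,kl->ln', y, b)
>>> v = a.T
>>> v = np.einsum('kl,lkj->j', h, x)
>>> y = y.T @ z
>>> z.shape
(3, 7)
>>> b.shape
(3, 19)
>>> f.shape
(11, 17)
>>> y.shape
(17, 7)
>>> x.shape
(2, 17, 7)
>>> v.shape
(7,)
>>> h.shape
(17, 2)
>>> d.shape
(2,)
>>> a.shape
(19, 17)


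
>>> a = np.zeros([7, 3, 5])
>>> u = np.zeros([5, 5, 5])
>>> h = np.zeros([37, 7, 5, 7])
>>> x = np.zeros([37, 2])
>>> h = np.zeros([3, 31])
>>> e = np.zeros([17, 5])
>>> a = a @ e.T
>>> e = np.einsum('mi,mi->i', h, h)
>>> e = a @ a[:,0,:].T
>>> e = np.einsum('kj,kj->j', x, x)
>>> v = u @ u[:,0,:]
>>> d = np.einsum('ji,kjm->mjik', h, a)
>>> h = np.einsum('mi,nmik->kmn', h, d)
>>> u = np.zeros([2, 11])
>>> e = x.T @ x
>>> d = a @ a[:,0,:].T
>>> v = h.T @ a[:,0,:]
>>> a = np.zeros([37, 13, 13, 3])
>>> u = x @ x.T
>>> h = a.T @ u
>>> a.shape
(37, 13, 13, 3)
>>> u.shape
(37, 37)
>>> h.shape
(3, 13, 13, 37)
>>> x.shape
(37, 2)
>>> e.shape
(2, 2)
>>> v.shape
(17, 3, 17)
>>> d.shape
(7, 3, 7)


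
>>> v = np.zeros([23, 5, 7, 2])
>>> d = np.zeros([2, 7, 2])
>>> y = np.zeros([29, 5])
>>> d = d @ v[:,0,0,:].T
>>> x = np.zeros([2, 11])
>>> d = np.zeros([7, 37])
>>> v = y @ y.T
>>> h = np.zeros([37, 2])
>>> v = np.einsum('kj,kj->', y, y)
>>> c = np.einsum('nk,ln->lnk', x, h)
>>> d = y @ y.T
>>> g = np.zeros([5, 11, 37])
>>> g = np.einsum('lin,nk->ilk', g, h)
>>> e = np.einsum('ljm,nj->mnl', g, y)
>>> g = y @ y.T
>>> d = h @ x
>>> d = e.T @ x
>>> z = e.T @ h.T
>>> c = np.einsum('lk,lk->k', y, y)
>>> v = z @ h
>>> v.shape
(11, 29, 2)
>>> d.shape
(11, 29, 11)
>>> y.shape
(29, 5)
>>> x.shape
(2, 11)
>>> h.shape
(37, 2)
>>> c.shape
(5,)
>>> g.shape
(29, 29)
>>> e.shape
(2, 29, 11)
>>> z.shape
(11, 29, 37)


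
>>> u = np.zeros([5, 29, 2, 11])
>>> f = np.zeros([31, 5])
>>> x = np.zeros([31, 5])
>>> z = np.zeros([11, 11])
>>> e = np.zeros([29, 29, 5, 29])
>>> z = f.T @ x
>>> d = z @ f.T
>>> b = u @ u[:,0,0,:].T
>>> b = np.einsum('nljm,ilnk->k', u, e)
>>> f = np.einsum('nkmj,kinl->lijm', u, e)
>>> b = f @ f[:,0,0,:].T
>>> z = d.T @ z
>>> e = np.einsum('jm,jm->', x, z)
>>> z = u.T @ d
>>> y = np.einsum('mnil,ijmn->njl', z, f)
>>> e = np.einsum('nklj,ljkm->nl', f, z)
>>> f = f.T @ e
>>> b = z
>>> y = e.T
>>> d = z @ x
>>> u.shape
(5, 29, 2, 11)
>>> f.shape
(2, 11, 29, 11)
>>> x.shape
(31, 5)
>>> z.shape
(11, 2, 29, 31)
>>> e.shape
(29, 11)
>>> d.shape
(11, 2, 29, 5)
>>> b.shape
(11, 2, 29, 31)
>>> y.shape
(11, 29)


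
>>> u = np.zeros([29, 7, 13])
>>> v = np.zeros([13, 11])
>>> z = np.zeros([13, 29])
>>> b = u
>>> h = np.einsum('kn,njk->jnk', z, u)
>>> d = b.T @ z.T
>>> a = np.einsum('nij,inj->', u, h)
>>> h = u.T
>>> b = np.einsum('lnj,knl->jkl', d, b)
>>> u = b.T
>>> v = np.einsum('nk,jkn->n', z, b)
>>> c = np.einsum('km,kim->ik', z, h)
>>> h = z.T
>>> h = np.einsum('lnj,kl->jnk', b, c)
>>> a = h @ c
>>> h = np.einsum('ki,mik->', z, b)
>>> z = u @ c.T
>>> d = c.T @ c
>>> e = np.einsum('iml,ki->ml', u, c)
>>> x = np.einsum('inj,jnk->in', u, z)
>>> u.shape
(13, 29, 13)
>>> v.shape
(13,)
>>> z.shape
(13, 29, 7)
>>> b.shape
(13, 29, 13)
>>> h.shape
()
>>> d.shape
(13, 13)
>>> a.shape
(13, 29, 13)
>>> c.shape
(7, 13)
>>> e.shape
(29, 13)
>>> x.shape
(13, 29)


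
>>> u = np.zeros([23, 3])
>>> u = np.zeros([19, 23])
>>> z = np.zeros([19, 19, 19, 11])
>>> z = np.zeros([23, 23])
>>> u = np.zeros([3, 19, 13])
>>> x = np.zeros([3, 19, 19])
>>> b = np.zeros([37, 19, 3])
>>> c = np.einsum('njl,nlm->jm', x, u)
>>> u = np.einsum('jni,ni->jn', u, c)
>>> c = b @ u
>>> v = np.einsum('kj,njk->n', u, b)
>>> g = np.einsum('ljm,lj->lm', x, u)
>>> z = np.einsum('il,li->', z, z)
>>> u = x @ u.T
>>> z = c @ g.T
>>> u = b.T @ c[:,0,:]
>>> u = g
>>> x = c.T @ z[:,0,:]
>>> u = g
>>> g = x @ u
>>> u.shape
(3, 19)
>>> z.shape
(37, 19, 3)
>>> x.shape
(19, 19, 3)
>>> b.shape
(37, 19, 3)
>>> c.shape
(37, 19, 19)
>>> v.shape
(37,)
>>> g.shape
(19, 19, 19)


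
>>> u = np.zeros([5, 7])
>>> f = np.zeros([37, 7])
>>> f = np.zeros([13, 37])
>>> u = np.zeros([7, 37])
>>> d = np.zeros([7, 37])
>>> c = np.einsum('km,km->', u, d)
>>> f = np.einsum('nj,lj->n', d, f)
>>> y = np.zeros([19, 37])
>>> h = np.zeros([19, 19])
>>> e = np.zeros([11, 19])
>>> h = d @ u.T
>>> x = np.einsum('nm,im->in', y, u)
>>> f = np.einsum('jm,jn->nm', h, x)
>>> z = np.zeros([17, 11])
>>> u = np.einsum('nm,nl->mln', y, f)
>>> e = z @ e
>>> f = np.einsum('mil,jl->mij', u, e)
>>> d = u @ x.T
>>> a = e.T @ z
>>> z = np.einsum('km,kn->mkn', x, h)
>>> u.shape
(37, 7, 19)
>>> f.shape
(37, 7, 17)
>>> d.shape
(37, 7, 7)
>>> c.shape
()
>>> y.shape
(19, 37)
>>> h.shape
(7, 7)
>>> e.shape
(17, 19)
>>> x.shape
(7, 19)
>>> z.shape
(19, 7, 7)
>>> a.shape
(19, 11)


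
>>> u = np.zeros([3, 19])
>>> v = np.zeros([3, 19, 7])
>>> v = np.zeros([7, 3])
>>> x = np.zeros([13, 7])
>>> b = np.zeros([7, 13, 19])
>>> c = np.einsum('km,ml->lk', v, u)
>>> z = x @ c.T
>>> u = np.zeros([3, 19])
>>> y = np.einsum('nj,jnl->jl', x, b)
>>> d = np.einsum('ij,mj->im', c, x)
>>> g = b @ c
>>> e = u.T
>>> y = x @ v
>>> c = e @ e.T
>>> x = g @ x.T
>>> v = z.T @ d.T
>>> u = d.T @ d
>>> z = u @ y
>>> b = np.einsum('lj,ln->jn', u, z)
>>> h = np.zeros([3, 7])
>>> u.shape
(13, 13)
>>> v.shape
(19, 19)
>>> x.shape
(7, 13, 13)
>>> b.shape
(13, 3)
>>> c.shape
(19, 19)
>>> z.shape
(13, 3)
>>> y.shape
(13, 3)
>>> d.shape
(19, 13)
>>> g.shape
(7, 13, 7)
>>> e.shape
(19, 3)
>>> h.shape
(3, 7)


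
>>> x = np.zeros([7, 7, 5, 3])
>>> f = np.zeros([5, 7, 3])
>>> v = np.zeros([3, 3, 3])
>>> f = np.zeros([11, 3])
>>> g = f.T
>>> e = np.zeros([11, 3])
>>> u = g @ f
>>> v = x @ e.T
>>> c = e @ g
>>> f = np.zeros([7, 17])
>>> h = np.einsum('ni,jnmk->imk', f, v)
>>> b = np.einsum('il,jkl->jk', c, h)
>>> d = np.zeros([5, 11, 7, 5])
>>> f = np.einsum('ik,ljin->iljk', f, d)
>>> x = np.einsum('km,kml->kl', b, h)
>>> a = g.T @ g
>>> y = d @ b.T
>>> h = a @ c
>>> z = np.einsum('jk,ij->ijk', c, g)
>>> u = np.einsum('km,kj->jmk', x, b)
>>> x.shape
(17, 11)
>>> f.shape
(7, 5, 11, 17)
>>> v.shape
(7, 7, 5, 11)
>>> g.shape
(3, 11)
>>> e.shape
(11, 3)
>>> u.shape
(5, 11, 17)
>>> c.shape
(11, 11)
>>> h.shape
(11, 11)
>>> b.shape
(17, 5)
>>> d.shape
(5, 11, 7, 5)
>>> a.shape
(11, 11)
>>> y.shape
(5, 11, 7, 17)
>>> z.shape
(3, 11, 11)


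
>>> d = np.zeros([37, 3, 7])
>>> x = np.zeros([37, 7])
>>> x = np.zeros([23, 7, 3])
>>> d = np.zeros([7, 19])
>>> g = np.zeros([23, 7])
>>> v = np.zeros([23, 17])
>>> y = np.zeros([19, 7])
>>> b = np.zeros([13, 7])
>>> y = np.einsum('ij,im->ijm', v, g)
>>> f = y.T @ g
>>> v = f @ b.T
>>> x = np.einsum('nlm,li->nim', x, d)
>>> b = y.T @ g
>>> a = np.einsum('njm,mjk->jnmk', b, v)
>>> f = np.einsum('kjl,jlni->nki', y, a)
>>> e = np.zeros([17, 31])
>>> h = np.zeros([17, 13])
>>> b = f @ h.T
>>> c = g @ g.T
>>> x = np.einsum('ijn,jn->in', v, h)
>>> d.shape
(7, 19)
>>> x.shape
(7, 13)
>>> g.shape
(23, 7)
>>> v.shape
(7, 17, 13)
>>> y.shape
(23, 17, 7)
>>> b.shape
(7, 23, 17)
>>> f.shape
(7, 23, 13)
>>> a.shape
(17, 7, 7, 13)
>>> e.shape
(17, 31)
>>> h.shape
(17, 13)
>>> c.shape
(23, 23)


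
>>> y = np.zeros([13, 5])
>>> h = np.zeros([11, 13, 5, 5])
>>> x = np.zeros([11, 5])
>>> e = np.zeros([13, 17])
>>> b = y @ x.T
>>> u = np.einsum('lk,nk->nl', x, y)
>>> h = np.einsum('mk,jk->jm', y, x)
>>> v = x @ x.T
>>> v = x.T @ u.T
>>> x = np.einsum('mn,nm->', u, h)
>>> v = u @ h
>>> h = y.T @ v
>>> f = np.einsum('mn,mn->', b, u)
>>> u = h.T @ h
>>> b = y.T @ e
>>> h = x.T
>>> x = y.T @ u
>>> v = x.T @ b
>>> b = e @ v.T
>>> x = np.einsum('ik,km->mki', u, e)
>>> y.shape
(13, 5)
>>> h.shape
()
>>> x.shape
(17, 13, 13)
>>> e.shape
(13, 17)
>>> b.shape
(13, 13)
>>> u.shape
(13, 13)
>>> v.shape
(13, 17)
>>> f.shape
()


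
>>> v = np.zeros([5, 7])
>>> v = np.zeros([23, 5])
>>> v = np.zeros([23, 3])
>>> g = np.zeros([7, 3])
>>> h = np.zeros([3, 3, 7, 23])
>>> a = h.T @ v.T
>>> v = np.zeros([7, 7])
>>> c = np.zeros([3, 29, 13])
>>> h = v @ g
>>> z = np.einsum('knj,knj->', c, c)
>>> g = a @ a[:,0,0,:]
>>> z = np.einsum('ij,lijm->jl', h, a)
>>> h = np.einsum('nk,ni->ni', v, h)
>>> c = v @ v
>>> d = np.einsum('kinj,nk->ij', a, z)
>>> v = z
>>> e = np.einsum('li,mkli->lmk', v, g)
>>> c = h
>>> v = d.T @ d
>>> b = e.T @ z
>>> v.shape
(23, 23)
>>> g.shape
(23, 7, 3, 23)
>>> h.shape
(7, 3)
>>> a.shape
(23, 7, 3, 23)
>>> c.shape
(7, 3)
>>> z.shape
(3, 23)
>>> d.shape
(7, 23)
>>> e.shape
(3, 23, 7)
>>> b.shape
(7, 23, 23)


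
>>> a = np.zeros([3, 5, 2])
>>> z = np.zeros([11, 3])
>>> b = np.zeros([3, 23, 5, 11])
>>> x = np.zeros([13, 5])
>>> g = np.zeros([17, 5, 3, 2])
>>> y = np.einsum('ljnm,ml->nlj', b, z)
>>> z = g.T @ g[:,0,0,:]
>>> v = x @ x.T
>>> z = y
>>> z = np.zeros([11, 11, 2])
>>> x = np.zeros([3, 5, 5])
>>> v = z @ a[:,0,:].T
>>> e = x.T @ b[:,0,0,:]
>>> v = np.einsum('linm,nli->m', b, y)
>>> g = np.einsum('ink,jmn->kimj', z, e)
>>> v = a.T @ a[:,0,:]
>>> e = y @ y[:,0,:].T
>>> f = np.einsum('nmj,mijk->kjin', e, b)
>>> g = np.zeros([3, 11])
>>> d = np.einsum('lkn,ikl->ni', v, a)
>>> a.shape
(3, 5, 2)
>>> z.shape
(11, 11, 2)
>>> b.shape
(3, 23, 5, 11)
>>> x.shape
(3, 5, 5)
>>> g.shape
(3, 11)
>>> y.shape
(5, 3, 23)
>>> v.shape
(2, 5, 2)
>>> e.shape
(5, 3, 5)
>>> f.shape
(11, 5, 23, 5)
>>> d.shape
(2, 3)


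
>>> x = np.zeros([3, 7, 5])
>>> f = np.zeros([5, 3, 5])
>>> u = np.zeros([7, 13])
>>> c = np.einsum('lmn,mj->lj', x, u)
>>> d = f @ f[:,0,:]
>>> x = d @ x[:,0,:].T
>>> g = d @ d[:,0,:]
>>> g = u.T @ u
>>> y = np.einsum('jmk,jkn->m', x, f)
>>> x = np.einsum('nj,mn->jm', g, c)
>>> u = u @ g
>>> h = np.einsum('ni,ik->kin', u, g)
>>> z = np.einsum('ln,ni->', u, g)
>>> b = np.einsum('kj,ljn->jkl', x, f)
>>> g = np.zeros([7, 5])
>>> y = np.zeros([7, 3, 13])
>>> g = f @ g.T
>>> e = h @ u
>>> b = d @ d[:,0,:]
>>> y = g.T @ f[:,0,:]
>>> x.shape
(13, 3)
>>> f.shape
(5, 3, 5)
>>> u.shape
(7, 13)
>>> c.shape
(3, 13)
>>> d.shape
(5, 3, 5)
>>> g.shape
(5, 3, 7)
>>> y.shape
(7, 3, 5)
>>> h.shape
(13, 13, 7)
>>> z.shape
()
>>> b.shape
(5, 3, 5)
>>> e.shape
(13, 13, 13)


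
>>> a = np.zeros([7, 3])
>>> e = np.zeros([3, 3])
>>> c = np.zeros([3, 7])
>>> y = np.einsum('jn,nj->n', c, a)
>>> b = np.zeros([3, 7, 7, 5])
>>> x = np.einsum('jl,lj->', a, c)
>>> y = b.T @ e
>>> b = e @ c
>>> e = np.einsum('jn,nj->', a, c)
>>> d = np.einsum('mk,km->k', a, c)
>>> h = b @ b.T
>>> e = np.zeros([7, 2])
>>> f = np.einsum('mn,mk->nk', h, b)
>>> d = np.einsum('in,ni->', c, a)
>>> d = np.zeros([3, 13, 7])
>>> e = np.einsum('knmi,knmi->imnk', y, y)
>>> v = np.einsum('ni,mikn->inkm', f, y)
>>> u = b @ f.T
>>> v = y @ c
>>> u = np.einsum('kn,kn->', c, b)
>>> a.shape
(7, 3)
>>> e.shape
(3, 7, 7, 5)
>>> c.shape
(3, 7)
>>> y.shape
(5, 7, 7, 3)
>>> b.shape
(3, 7)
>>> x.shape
()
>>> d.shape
(3, 13, 7)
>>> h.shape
(3, 3)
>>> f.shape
(3, 7)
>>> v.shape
(5, 7, 7, 7)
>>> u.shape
()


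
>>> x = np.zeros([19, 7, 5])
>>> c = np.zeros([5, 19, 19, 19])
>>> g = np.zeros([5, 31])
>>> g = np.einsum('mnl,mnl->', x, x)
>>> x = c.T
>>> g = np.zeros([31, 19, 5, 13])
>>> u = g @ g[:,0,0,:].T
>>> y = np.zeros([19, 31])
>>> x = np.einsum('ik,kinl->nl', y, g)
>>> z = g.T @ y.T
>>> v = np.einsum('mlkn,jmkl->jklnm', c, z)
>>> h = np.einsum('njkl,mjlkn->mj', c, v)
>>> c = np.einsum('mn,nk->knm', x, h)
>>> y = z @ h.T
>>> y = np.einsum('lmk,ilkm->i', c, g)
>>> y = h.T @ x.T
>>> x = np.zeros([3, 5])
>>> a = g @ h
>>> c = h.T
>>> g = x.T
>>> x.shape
(3, 5)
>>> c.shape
(19, 13)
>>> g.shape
(5, 3)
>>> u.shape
(31, 19, 5, 31)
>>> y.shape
(19, 5)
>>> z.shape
(13, 5, 19, 19)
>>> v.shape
(13, 19, 19, 19, 5)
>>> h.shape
(13, 19)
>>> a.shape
(31, 19, 5, 19)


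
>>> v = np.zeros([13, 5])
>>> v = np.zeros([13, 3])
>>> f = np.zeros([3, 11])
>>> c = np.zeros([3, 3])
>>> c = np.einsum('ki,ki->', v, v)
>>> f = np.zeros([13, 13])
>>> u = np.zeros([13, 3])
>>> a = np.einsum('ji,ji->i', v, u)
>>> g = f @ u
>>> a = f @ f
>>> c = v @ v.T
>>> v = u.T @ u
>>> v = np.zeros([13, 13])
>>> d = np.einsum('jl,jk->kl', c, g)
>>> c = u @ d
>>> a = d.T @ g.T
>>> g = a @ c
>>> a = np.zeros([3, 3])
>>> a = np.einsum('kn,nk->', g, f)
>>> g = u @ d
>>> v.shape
(13, 13)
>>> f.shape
(13, 13)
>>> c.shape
(13, 13)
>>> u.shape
(13, 3)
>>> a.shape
()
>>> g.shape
(13, 13)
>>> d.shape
(3, 13)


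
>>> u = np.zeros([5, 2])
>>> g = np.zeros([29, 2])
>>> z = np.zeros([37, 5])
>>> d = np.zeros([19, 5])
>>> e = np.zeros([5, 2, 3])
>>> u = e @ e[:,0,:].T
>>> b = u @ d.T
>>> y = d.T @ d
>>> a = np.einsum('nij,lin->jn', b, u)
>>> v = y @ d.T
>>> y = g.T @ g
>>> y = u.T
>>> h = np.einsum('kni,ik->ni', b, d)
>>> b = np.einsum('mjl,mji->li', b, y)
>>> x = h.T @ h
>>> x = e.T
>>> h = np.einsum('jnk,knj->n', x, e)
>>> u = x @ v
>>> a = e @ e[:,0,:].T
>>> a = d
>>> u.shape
(3, 2, 19)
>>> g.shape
(29, 2)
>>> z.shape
(37, 5)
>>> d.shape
(19, 5)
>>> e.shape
(5, 2, 3)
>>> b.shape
(19, 5)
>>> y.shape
(5, 2, 5)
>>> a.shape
(19, 5)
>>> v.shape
(5, 19)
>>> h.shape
(2,)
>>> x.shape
(3, 2, 5)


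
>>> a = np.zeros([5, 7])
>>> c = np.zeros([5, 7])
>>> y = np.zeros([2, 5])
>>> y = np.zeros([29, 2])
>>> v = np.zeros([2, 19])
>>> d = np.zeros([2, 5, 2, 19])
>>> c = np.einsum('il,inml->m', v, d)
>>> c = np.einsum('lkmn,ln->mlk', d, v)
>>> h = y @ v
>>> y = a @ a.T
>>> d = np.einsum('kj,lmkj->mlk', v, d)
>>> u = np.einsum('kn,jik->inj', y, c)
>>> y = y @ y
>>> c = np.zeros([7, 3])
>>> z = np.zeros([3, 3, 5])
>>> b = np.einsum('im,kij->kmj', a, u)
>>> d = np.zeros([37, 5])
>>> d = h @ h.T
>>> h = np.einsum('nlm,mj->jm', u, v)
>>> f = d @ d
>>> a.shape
(5, 7)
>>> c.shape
(7, 3)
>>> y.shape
(5, 5)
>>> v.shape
(2, 19)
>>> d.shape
(29, 29)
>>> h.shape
(19, 2)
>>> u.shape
(2, 5, 2)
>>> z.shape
(3, 3, 5)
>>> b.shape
(2, 7, 2)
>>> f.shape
(29, 29)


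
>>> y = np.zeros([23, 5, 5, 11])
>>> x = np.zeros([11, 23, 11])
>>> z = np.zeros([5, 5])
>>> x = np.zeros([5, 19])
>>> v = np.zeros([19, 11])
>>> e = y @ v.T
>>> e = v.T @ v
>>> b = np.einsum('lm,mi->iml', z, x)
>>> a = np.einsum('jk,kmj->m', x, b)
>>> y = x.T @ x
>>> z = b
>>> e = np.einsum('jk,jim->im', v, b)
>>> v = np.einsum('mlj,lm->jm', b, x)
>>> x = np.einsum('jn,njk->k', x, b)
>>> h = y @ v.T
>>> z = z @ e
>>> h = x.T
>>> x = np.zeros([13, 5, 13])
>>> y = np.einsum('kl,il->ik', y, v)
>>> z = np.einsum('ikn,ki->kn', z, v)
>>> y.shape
(5, 19)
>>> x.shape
(13, 5, 13)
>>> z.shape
(5, 5)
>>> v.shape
(5, 19)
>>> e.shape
(5, 5)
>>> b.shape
(19, 5, 5)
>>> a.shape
(5,)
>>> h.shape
(5,)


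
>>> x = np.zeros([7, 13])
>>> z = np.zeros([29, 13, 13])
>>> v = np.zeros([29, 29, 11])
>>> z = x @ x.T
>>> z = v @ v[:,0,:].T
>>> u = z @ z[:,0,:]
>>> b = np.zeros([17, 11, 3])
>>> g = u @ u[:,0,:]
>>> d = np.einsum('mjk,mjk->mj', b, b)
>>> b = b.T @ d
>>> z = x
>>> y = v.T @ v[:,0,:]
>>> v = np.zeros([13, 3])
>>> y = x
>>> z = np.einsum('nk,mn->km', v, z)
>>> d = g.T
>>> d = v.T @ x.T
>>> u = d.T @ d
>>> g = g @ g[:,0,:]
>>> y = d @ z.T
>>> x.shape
(7, 13)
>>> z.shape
(3, 7)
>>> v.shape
(13, 3)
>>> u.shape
(7, 7)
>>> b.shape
(3, 11, 11)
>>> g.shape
(29, 29, 29)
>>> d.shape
(3, 7)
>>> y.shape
(3, 3)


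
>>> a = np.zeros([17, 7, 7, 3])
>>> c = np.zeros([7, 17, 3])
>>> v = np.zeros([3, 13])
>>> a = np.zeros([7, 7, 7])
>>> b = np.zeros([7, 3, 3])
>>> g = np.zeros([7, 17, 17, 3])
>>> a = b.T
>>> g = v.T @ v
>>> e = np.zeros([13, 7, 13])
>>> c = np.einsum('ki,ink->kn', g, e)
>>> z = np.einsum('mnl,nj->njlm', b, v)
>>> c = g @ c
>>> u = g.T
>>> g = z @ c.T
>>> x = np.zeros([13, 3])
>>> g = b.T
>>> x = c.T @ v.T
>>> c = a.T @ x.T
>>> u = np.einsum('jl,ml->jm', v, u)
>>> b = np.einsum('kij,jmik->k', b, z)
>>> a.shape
(3, 3, 7)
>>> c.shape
(7, 3, 7)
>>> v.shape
(3, 13)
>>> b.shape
(7,)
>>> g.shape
(3, 3, 7)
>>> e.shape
(13, 7, 13)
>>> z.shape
(3, 13, 3, 7)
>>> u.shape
(3, 13)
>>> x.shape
(7, 3)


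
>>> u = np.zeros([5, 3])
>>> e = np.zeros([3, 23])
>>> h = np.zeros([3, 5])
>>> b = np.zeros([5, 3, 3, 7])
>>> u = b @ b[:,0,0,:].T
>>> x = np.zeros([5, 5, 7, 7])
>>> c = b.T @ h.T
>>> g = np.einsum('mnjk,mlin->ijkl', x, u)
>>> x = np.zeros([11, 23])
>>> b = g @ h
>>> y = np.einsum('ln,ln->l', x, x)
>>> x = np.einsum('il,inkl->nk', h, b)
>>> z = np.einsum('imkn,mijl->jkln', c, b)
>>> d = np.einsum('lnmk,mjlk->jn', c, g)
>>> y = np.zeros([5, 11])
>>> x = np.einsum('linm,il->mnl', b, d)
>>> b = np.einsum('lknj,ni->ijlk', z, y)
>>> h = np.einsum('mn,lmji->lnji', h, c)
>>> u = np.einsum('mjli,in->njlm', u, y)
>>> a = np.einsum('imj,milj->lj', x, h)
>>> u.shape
(11, 3, 3, 5)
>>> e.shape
(3, 23)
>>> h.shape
(7, 5, 3, 3)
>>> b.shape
(11, 3, 7, 3)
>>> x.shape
(5, 7, 3)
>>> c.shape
(7, 3, 3, 3)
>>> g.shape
(3, 7, 7, 3)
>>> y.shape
(5, 11)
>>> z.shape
(7, 3, 5, 3)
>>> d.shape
(7, 3)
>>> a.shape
(3, 3)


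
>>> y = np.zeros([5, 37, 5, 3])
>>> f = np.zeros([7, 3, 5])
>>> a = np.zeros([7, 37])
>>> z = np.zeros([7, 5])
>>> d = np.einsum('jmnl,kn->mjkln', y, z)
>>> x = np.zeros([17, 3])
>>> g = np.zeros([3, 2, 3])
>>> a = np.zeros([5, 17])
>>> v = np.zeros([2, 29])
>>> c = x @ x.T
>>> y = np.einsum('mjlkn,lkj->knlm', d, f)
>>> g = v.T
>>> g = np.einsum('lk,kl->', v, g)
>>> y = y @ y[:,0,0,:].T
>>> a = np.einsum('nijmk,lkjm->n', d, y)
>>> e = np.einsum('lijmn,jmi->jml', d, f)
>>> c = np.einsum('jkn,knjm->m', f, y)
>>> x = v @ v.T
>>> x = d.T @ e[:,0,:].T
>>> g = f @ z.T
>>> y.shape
(3, 5, 7, 3)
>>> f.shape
(7, 3, 5)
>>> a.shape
(37,)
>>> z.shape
(7, 5)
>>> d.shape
(37, 5, 7, 3, 5)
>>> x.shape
(5, 3, 7, 5, 7)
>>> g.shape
(7, 3, 7)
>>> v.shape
(2, 29)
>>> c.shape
(3,)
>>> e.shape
(7, 3, 37)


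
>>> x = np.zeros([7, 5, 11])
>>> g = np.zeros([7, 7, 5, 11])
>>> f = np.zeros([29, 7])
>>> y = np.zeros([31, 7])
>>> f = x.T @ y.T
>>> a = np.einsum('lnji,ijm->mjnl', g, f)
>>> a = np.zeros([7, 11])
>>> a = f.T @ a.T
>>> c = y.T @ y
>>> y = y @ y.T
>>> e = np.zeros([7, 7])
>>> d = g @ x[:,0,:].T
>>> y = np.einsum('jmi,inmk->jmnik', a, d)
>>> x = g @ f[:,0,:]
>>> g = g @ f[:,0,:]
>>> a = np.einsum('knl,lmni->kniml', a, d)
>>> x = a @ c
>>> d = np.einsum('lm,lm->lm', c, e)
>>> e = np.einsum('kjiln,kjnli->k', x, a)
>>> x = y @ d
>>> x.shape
(31, 5, 7, 7, 7)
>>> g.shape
(7, 7, 5, 31)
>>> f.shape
(11, 5, 31)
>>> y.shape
(31, 5, 7, 7, 7)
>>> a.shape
(31, 5, 7, 7, 7)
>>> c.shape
(7, 7)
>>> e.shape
(31,)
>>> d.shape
(7, 7)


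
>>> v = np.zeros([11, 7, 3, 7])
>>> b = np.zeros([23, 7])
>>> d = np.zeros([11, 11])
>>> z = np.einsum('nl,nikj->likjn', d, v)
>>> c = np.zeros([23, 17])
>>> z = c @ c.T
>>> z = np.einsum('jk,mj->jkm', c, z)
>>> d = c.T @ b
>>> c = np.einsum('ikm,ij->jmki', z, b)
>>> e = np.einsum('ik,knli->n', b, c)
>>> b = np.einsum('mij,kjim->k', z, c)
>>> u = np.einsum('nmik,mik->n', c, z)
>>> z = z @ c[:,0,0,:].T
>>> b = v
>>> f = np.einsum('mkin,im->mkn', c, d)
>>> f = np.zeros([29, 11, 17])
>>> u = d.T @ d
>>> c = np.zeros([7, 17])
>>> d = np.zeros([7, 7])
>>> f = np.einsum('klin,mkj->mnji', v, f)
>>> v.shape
(11, 7, 3, 7)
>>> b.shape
(11, 7, 3, 7)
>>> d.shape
(7, 7)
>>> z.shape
(23, 17, 7)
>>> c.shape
(7, 17)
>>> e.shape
(23,)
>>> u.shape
(7, 7)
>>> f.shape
(29, 7, 17, 3)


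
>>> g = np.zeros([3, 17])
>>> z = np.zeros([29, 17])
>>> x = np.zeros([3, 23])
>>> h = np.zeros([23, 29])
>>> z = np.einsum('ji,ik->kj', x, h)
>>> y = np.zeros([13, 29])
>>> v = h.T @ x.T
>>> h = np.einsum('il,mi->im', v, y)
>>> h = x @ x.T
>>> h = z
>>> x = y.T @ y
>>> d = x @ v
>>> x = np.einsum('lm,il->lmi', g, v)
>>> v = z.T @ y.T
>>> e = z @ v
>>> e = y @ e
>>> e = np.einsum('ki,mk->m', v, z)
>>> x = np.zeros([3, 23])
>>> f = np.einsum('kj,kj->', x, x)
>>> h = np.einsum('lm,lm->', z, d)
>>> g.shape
(3, 17)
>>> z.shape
(29, 3)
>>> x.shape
(3, 23)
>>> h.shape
()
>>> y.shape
(13, 29)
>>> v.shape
(3, 13)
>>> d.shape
(29, 3)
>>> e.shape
(29,)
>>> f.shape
()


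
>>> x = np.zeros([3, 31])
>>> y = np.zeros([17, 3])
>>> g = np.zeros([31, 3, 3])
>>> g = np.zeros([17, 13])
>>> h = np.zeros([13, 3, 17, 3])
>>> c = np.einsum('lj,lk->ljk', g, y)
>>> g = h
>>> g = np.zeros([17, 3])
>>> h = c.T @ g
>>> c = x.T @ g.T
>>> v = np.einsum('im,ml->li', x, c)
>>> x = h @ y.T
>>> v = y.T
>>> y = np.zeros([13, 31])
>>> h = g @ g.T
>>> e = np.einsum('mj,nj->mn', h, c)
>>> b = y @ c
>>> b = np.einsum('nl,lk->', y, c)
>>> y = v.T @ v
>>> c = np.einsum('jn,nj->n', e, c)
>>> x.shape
(3, 13, 17)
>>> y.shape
(17, 17)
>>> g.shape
(17, 3)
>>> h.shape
(17, 17)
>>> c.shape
(31,)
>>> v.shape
(3, 17)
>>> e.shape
(17, 31)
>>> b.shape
()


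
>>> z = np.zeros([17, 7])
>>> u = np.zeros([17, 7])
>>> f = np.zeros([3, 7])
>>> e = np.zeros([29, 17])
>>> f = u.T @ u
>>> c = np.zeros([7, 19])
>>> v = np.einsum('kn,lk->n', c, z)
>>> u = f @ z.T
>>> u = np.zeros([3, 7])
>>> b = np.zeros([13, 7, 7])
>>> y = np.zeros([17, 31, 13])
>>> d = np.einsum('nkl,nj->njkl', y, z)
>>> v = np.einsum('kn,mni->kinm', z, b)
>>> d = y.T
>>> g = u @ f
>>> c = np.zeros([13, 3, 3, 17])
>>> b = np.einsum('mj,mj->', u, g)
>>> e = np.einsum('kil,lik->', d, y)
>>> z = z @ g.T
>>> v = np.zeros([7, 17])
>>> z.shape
(17, 3)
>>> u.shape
(3, 7)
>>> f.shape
(7, 7)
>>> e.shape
()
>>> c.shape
(13, 3, 3, 17)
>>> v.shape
(7, 17)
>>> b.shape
()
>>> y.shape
(17, 31, 13)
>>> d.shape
(13, 31, 17)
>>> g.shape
(3, 7)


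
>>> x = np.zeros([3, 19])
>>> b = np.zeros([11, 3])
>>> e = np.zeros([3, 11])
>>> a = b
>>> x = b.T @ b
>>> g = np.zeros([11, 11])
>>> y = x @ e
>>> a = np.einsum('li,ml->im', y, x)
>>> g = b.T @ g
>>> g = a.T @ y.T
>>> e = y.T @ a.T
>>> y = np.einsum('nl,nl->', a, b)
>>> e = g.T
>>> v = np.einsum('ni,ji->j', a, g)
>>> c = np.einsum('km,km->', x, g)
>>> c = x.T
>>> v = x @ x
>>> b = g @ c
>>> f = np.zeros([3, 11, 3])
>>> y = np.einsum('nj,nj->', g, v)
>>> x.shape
(3, 3)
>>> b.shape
(3, 3)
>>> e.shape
(3, 3)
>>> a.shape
(11, 3)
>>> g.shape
(3, 3)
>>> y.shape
()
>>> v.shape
(3, 3)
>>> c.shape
(3, 3)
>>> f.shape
(3, 11, 3)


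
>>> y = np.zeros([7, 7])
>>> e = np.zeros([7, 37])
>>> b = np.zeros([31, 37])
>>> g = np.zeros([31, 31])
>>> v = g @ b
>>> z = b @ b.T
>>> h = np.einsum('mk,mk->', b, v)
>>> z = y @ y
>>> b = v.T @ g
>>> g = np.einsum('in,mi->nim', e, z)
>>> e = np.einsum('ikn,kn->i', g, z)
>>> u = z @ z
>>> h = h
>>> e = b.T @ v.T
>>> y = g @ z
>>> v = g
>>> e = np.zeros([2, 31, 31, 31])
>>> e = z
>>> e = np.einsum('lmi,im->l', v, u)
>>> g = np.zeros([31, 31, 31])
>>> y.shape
(37, 7, 7)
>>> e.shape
(37,)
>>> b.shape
(37, 31)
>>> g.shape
(31, 31, 31)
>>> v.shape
(37, 7, 7)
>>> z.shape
(7, 7)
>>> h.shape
()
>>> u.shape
(7, 7)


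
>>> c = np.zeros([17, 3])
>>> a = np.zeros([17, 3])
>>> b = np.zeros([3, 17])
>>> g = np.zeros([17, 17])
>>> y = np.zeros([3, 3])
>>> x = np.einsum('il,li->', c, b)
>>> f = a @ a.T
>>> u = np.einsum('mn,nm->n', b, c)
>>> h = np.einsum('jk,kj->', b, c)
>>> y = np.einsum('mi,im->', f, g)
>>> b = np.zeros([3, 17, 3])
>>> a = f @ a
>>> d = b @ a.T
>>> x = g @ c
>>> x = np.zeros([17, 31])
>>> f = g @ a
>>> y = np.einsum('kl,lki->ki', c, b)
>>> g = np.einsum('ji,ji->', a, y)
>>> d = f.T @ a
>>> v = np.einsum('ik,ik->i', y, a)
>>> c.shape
(17, 3)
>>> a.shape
(17, 3)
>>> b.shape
(3, 17, 3)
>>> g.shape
()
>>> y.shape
(17, 3)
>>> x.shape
(17, 31)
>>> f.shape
(17, 3)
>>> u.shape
(17,)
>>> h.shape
()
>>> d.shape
(3, 3)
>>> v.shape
(17,)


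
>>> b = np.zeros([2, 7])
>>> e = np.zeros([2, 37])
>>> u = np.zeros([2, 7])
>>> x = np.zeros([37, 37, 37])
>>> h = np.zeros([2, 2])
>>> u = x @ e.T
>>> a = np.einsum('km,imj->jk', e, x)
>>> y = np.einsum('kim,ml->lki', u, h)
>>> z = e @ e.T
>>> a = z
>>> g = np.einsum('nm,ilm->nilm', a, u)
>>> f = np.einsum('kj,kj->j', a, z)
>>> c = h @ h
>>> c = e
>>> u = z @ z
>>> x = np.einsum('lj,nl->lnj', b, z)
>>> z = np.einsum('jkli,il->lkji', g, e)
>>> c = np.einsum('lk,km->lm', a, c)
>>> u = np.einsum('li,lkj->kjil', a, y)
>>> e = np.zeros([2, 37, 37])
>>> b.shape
(2, 7)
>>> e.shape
(2, 37, 37)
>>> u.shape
(37, 37, 2, 2)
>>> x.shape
(2, 2, 7)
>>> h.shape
(2, 2)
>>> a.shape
(2, 2)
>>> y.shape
(2, 37, 37)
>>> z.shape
(37, 37, 2, 2)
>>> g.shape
(2, 37, 37, 2)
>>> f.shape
(2,)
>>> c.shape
(2, 37)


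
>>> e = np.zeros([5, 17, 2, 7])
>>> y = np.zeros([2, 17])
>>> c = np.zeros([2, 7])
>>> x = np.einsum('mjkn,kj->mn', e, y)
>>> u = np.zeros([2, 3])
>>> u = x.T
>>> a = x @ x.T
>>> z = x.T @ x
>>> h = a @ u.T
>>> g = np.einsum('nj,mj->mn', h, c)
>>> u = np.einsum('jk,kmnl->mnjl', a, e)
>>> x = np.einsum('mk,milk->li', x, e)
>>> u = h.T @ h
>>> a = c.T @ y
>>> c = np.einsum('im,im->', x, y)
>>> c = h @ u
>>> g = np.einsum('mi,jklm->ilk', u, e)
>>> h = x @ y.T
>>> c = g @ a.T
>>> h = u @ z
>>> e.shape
(5, 17, 2, 7)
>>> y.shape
(2, 17)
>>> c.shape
(7, 2, 7)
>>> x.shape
(2, 17)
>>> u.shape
(7, 7)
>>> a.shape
(7, 17)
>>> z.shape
(7, 7)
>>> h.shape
(7, 7)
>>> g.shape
(7, 2, 17)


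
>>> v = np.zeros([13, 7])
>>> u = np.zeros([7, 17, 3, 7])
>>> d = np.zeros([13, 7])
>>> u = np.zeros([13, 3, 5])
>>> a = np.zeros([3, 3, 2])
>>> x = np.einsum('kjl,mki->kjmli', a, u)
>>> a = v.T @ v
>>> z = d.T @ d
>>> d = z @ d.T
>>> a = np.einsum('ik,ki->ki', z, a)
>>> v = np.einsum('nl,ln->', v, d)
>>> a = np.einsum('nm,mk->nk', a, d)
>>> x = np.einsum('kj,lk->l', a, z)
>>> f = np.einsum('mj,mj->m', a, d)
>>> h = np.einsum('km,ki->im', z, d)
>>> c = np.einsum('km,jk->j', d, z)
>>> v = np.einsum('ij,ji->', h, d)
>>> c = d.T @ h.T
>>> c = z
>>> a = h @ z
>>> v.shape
()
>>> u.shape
(13, 3, 5)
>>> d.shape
(7, 13)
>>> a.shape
(13, 7)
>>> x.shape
(7,)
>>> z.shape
(7, 7)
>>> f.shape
(7,)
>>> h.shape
(13, 7)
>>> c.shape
(7, 7)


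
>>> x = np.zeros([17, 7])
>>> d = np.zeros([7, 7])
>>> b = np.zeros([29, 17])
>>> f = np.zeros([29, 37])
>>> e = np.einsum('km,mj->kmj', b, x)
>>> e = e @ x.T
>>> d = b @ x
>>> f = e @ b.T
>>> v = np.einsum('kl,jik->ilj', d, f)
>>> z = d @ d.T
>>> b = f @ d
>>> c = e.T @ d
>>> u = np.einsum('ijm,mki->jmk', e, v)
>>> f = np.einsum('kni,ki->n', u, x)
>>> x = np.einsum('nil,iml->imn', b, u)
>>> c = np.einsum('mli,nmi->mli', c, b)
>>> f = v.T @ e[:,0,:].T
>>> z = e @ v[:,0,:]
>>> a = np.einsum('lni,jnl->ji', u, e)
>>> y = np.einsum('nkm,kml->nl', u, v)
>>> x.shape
(17, 17, 29)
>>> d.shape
(29, 7)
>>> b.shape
(29, 17, 7)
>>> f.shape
(29, 7, 29)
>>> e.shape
(29, 17, 17)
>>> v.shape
(17, 7, 29)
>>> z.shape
(29, 17, 29)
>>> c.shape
(17, 17, 7)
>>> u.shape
(17, 17, 7)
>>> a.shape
(29, 7)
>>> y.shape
(17, 29)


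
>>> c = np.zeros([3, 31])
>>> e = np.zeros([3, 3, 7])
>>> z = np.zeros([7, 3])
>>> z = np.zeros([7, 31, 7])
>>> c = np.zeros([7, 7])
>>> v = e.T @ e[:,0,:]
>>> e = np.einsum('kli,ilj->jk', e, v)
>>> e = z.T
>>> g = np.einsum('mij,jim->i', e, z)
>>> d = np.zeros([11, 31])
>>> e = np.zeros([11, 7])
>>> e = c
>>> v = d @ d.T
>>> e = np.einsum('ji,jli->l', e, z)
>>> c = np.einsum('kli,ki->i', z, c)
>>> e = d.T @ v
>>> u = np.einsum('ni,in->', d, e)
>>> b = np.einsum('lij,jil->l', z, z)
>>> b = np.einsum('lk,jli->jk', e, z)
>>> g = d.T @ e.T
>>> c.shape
(7,)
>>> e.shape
(31, 11)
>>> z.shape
(7, 31, 7)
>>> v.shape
(11, 11)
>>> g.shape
(31, 31)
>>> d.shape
(11, 31)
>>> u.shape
()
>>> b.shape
(7, 11)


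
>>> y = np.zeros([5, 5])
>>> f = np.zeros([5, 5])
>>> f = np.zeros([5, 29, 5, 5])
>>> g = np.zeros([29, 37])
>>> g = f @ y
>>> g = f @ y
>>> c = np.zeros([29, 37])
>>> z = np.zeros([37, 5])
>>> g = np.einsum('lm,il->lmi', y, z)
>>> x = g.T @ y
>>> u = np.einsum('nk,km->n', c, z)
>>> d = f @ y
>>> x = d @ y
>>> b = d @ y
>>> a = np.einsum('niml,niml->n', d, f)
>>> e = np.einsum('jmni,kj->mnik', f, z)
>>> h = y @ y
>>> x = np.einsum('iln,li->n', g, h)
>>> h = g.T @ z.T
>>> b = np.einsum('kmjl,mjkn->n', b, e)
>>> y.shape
(5, 5)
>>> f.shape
(5, 29, 5, 5)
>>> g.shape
(5, 5, 37)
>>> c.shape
(29, 37)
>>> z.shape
(37, 5)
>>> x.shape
(37,)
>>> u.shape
(29,)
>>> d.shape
(5, 29, 5, 5)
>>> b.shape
(37,)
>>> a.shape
(5,)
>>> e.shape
(29, 5, 5, 37)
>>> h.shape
(37, 5, 37)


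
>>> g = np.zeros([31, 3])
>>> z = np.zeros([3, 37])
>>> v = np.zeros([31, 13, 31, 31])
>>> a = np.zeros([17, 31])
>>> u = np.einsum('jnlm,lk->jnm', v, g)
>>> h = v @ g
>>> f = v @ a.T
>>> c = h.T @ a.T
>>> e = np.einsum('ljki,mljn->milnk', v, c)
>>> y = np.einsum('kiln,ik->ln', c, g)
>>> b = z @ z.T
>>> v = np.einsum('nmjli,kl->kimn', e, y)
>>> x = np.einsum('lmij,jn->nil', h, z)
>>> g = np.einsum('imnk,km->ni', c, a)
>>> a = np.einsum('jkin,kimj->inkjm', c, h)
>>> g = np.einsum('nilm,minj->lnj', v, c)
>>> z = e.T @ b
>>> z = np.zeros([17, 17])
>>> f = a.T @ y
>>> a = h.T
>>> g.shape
(31, 13, 17)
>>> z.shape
(17, 17)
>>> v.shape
(13, 31, 31, 3)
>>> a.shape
(3, 31, 13, 31)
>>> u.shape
(31, 13, 31)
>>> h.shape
(31, 13, 31, 3)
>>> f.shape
(31, 3, 31, 17, 17)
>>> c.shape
(3, 31, 13, 17)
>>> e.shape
(3, 31, 31, 17, 31)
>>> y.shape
(13, 17)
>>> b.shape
(3, 3)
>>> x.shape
(37, 31, 31)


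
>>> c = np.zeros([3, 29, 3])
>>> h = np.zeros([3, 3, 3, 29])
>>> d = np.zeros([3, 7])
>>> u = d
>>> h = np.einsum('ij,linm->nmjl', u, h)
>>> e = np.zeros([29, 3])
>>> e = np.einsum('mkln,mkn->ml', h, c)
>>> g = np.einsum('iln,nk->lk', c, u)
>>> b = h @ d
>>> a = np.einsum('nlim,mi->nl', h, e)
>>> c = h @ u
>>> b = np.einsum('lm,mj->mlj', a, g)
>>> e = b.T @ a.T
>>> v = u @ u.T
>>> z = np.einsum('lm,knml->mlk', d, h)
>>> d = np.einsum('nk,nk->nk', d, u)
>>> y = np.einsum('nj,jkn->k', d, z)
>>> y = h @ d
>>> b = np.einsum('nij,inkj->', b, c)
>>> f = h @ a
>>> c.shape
(3, 29, 7, 7)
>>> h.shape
(3, 29, 7, 3)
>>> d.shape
(3, 7)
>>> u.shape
(3, 7)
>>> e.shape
(7, 3, 3)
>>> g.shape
(29, 7)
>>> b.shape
()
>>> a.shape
(3, 29)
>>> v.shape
(3, 3)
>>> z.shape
(7, 3, 3)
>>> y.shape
(3, 29, 7, 7)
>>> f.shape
(3, 29, 7, 29)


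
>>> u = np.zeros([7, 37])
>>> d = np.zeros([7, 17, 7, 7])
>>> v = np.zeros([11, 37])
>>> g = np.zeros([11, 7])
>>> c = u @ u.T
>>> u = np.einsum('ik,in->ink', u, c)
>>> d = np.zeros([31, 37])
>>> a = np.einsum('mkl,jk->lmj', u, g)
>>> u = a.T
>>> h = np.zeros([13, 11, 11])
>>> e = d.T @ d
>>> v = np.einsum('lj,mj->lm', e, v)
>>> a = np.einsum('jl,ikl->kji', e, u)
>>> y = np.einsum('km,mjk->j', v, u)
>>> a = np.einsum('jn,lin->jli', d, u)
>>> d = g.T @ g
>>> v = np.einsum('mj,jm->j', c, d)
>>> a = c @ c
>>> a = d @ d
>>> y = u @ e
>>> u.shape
(11, 7, 37)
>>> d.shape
(7, 7)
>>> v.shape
(7,)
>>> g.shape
(11, 7)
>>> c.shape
(7, 7)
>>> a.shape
(7, 7)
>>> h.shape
(13, 11, 11)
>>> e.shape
(37, 37)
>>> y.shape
(11, 7, 37)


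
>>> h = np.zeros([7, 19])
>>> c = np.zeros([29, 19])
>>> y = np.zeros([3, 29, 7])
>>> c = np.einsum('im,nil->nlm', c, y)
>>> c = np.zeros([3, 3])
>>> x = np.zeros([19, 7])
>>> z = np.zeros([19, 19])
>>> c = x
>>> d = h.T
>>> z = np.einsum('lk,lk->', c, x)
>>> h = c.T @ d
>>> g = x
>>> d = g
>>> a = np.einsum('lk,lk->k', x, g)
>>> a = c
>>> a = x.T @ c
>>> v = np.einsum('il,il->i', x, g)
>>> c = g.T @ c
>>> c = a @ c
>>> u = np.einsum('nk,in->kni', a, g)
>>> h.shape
(7, 7)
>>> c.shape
(7, 7)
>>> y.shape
(3, 29, 7)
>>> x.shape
(19, 7)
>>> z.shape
()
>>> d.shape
(19, 7)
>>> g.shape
(19, 7)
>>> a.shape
(7, 7)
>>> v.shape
(19,)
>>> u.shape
(7, 7, 19)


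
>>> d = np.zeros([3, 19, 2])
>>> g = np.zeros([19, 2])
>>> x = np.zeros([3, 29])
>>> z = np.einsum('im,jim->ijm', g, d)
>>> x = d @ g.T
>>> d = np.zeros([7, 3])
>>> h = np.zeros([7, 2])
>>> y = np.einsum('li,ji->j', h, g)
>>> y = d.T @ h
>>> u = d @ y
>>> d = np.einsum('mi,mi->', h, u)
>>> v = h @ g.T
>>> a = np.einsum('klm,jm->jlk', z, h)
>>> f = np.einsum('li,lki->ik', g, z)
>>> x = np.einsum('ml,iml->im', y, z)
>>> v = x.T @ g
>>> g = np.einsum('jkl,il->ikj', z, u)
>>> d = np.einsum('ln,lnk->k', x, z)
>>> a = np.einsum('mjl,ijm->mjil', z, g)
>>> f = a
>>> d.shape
(2,)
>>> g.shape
(7, 3, 19)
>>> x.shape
(19, 3)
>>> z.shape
(19, 3, 2)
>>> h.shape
(7, 2)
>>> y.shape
(3, 2)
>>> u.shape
(7, 2)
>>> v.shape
(3, 2)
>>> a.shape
(19, 3, 7, 2)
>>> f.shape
(19, 3, 7, 2)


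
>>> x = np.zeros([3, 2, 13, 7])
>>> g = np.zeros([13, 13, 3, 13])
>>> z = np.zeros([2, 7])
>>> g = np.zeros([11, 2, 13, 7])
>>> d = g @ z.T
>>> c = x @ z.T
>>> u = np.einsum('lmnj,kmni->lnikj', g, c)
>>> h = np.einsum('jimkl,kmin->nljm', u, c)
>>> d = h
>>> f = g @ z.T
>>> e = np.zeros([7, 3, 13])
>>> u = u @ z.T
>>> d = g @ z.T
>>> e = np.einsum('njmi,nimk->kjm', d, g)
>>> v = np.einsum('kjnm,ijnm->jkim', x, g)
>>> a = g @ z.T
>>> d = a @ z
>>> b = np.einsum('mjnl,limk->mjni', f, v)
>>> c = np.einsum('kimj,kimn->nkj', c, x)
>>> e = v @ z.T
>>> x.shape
(3, 2, 13, 7)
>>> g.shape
(11, 2, 13, 7)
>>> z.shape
(2, 7)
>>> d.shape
(11, 2, 13, 7)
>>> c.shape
(7, 3, 2)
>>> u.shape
(11, 13, 2, 3, 2)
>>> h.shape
(2, 7, 11, 2)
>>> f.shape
(11, 2, 13, 2)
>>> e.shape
(2, 3, 11, 2)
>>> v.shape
(2, 3, 11, 7)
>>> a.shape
(11, 2, 13, 2)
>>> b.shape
(11, 2, 13, 3)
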